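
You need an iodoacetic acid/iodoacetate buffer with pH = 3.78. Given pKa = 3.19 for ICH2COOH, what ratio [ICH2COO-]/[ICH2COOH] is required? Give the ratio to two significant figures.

pH = pKa + log(r) ⇒ log(r) = 3.78 − 3.19 = +0.59
r = [ICH2COO-]/[ICH2COOH] = 10^(+0.59) = 3.89

ratio = 3.9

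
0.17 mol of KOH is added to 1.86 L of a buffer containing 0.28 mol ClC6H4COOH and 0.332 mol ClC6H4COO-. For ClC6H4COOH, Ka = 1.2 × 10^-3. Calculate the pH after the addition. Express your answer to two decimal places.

pH = 3.58

After neutralization: n(ClC6H4COOH) = 0.11 mol, n(ClC6H4COO-) = 0.502 mol.
pKa = −log(1.2 × 10^-3) = 2.921
Henderson–Hasselbalch with mole ratio 0.502/0.11: pH = 2.921 + (+0.659)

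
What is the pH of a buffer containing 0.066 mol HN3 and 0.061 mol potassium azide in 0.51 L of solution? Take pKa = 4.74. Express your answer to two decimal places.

pH = 4.71

Henderson–Hasselbalch: pH = pKa + log([N3-]/[HN3]) = 4.74 + log(0.061/0.066)
pH = 4.74 + (-0.034) = 4.71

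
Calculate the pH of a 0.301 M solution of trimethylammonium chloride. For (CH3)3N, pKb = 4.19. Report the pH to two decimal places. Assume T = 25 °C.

(CH3)3NH+ is the conjugate acid of the weak base (CH3)3N.
Kb = 10^(−4.19) = 6.46 × 10^-5
Ka = Kw/Kb = 1.0×10^-14 / 6.46 × 10^-5 = 1.55 × 10^-10
Let x = [H+] at equilibrium. Ka = x²/(0.301 − x).
Assume x ≪ 0.301: x ≈ √(1.55 × 10^-10 × 0.301) = 6.83 × 10^-6 M
Check: 0.0023% ionized — well under 5%, approximation valid.
pH = −log(6.83 × 10^-6) = 5.17

pH = 5.17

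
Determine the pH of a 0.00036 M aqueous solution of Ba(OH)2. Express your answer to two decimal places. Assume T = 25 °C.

Ba(OH)2 is a strong base (each formula unit releases 2 OH-); [OH-] = 0.00072 M.
pOH = -log(0.00072) = 3.14
pH = 14.00 - 3.14 = 10.86

pH = 10.86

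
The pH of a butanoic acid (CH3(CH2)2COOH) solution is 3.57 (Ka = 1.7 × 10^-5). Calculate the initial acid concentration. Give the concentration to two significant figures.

[H+] = 10^(-3.57) = 2.69 × 10^-4 M = x
Ka = x²/(C₀ − x) ⇒ C₀ = x + x²/Ka
C₀ = 2.69 × 10^-4 + (2.69 × 10^-4)²/(1.7 × 10^-5) = 4.53 × 10^-3 M

C₀ = 4.5 × 10^-3 M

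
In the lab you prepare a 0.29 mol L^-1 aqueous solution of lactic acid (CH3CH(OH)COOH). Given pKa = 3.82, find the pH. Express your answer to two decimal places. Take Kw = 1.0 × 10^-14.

CH3CH(OH)COOH ⇌ CH3CH(OH)COO- + H+
Ka = 10^(−3.82) = 1.51 × 10^-4
Let x = [H+] at equilibrium. Ka = x²/(0.29 − x).
Neglecting x in the denominator: x = √(1.51 × 10^-4 × 0.29) = 6.62 × 10^-3 M
pH = −log(6.62 × 10^-3) = 2.18

pH = 2.18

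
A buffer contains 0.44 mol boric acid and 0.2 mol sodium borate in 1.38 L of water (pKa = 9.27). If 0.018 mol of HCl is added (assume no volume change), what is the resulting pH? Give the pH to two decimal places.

Added H+ converts B(OH)4- to B(OH)3: B(OH)3 → 0.458 mol, B(OH)4- → 0.182 mol.
pH = pKa + log(n_B(OH)4-/n_B(OH)3) = 9.27 + log(0.182/0.458) = 9.27 + (-0.401)

pH = 8.87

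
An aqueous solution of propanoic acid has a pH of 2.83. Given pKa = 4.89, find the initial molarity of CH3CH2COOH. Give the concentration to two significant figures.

[H+] = 10^(-2.83) = 1.48 × 10^-3 M = x
Ka = 10^(−4.89) = 1.29 × 10^-5
Ka = x²/(C₀ − x) ⇒ C₀ = x + x²/Ka
C₀ = 1.48 × 10^-3 + (1.48 × 10^-3)²/(1.29 × 10^-5) = 1.71 × 10^-1 M

C₀ = 1.7 × 10^-1 M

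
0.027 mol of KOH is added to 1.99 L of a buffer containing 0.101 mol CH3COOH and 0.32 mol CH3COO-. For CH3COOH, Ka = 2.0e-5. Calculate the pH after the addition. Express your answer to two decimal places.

pH = 5.37

OH- converts CH3COOH to CH3COO-: CH3COOH → 0.074 mol, CH3COO- → 0.347 mol.
pKa = −log(2.0 × 10^-5) = 4.699
pH = pKa + log(n_CH3COO-/n_CH3COOH) = 4.699 + log(0.347/0.074) = 4.699 + (+0.671)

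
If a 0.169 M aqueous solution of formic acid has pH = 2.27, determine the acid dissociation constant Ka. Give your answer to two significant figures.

Ka = 1.8 × 10^-4

[H+] = 10^(-2.27) = 5.37 × 10^-3 M
At equilibrium [HA] = 0.169 − 5.37 × 10^-3 = 1.64 × 10^-1 M
Ka = [H+][A-]/[HA] = (5.37 × 10^-3)² / 1.64 × 10^-1 = 1.8 × 10^-4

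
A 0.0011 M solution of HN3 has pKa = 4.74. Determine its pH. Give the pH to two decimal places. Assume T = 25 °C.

HN3 ⇌ N3- + H+
Ka = 10^(−4.74) = 1.82 × 10^-5
Let x = [H+] at equilibrium. Ka = x²/(0.0011 − x).
The 5% rule fails; solving x² + Ka·x − Ka·C₀ = 0 exactly:
x = (−Ka + √(Ka² + 4·Ka·C₀))/2 = 1.33 × 10^-4 M
pH = −log[H+] = −log(1.33 × 10^-4) = 3.88

pH = 3.88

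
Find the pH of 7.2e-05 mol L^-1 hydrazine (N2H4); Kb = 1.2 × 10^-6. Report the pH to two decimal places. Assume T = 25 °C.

N2H4 + H2O ⇌ N2H5+ + OH-
From the ICE table, Kb = [OH-]²/(7.2e-05 − [OH-]) = 1.2 × 10^-6.
[OH-] is not negligible relative to C₀; solve [OH-]² + 1.2e-06·[OH-] − 8.64e-11 = 0.
[OH-] = (−Kb + √(Kb² + 4·Kb·C₀))/2 = 8.71 × 10^-6 M
pOH = −log(8.71 × 10^-6) = 5.06; pH = 14.00 − 5.06 = 8.94

pH = 8.94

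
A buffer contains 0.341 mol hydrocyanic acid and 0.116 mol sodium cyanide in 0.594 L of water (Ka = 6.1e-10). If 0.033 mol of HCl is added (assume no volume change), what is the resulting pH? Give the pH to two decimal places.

Added H+ converts CN- to HCN: HCN → 0.374 mol, CN- → 0.083 mol.
pKa = −log(6.1 × 10^-10) = 9.215
pH = pKa + log([A⁻]/[HA]) = 9.215 + log(0.083/0.374) = 9.215 -0.654

pH = 8.56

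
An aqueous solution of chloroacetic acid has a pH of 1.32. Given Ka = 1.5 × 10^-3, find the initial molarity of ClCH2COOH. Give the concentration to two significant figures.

C₀ = 1.6 M

[H+] = 10^(-1.32) = 4.79 × 10^-2 M = x
Ka = x²/(C₀ − x) ⇒ C₀ = x + x²/Ka
C₀ = 4.79 × 10^-2 + (4.79 × 10^-2)²/(1.5 × 10^-3) = 1.58 M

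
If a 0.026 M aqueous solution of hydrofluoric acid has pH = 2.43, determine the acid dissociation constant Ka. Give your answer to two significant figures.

[H+] = 10^(-2.43) = 3.72 × 10^-3 M
At equilibrium [HA] = 0.026 − 3.72 × 10^-3 = 2.23 × 10^-2 M
Ka = [H+][A-]/[HA] = (3.72 × 10^-3)² / 2.23 × 10^-2 = 6.2 × 10^-4

Ka = 6.2 × 10^-4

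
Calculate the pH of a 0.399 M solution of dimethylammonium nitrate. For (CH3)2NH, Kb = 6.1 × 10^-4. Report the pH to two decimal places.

pH = 5.59

(CH3)2NH2+ is the conjugate acid of the weak base (CH3)2NH.
Ka = Kw/Kb = 1.0×10^-14 / 6.1 × 10^-4 = 1.64 × 10^-11
Ka = [H+]²/(0.399 − [H+]) = 1.64 × 10^-11
Neglecting [H+] in the denominator: [H+] = √(1.64 × 10^-11 × 0.399) = 2.56 × 10^-6 M
pH = −log(2.56 × 10^-6) = 5.59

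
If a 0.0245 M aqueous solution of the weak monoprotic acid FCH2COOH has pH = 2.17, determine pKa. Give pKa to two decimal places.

pKa = 2.59

[H+] = 10^(-2.17) = 6.76 × 10^-3 M
At equilibrium [HA] = 0.0245 − 6.76 × 10^-3 = 1.77 × 10^-2 M
Ka = [H+][A-]/[HA] = (6.76 × 10^-3)² / 1.77 × 10^-2 = 2.58 × 10^-3
pKa = -log(2.58 × 10^-3) = 2.59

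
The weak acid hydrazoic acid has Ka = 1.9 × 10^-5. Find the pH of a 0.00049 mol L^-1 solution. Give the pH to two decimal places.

pH = 4.06

HN3 ⇌ N3- + H+
From the ICE table, Ka = [H+]²/(0.00049 − [H+]) = 1.9 × 10^-5.
[H+] is not negligible relative to C₀; solve [H+]² + 1.9e-05·[H+] − 9.31e-09 = 0.
[H+] = (−Ka + √(Ka² + 4·Ka·C₀))/2 = 8.75 × 10^-5 M
pH = −log(8.75 × 10^-5) = 4.06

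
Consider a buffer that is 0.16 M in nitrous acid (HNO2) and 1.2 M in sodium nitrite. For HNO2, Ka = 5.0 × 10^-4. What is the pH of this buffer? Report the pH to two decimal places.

pH = 4.18

pKa = −log(5.0 × 10^-4) = 3.301
Using pH = pKa + log([base]/[acid]) with [base]/[acid] = 1.2/0.16:
pH = 3.301 + (+0.875) = 4.18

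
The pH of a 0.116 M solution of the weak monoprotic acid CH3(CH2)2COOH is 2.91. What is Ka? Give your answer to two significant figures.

Ka = 1.3 × 10^-5

[H+] = 10^(-2.91) = 1.23 × 10^-3 M
At equilibrium [HA] = 0.116 − 1.23 × 10^-3 = 1.15 × 10^-1 M
Ka = [H+][A-]/[HA] = (1.23 × 10^-3)² / 1.15 × 10^-1 = 1.3 × 10^-5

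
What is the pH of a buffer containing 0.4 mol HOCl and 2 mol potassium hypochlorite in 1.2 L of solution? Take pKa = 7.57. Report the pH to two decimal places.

pH = 8.27

pH = pKa + log([A⁻]/[HA]) = 7.57 + log(2/0.4)
pH = 7.57 + (+0.699) = 8.27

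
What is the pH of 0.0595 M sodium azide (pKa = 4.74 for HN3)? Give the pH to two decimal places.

N3- is the conjugate base of the weak acid HN3.
Ka = 10^(−4.74) = 1.82 × 10^-5
Kb = Kw/Ka = 1.0×10^-14 / 1.82 × 10^-5 = 5.49 × 10^-10
Let x = [OH-] at equilibrium. Kb = x²/(0.0595 − x).
Neglecting x in the denominator: x = √(5.49 × 10^-10 × 0.0595) = 5.72 × 10^-6 M
(x/C₀ = 0.0096% < 5%, so the approximation holds.)
pOH = −log(5.72 × 10^-6) = 5.24; pH = 14.00 − 5.24 = 8.76

pH = 8.76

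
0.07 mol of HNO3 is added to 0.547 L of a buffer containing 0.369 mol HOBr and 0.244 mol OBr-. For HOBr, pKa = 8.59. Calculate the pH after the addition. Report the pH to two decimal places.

pH = 8.19

Added H+ converts OBr- to HOBr: HOBr → 0.439 mol, OBr- → 0.174 mol.
pH = pKa + log([A⁻]/[HA]) = 8.59 + log(0.174/0.439) = 8.59 -0.402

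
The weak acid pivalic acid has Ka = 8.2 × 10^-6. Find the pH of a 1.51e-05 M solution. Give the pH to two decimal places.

(CH3)3CCOOH ⇌ (CH3)3CCOO- + H+
From the ICE table, Ka = [H+]²/(1.51e-05 − [H+]) = 8.2 × 10^-6.
The 5% rule fails; solving [H+]² + Ka·[H+] − Ka·C₀ = 0 exactly:
[H+] = (−Ka + √(Ka² + 4·Ka·C₀))/2 = 7.76 × 10^-6 M
pH = −log(7.76 × 10^-6) = 5.11

pH = 5.11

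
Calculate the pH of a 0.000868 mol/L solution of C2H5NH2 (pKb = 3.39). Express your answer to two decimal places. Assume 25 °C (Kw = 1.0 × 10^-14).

C2H5NH2 + H2O ⇌ C2H5NH3+ + OH-
Kb = 10^(−3.39) = 4.07 × 10^-4
Kb = x²/(0.000868 − x) = 4.07 × 10^-4
The 5% rule fails; solving x² + Kb·x − Kb·C₀ = 0 exactly:
x = (−Kb + √(Kb² + 4·Kb·C₀))/2 = 4.25 × 10^-4 M
pOH = 3.37, so pH = 14.00 − pOH = 10.63

pH = 10.63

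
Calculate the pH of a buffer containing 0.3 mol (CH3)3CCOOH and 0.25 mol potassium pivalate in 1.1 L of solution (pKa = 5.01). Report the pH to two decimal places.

pH = 4.93

Henderson–Hasselbalch: pH = pKa + log([(CH3)3CCOO-]/[(CH3)3CCOOH]) = 5.01 + log(0.25/0.3)
pH = 5.01 + (-0.079) = 4.93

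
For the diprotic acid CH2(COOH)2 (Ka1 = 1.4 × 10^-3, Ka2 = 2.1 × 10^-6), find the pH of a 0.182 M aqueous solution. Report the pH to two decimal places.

pH = 1.82

Ka1 ≫ Ka2, so treat the first dissociation as the only significant source of H+.
Ka1 = x²/(0.182 − x) = 1.4 × 10^-3
Solving the quadratic: x = (−Ka1 + √(Ka1² + 4·Ka1·C₀))/2 = 1.53 × 10^-2 M
pH = −log(1.53 × 10^-2) = 1.82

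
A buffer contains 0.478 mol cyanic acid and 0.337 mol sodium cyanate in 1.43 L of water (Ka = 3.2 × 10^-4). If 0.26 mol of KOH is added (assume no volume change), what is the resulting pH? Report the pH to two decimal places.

pH = 3.93

OH- converts HOCN to OCN-: HOCN → 0.218 mol, OCN- → 0.597 mol.
pKa = −log(3.2 × 10^-4) = 3.495
Henderson–Hasselbalch with mole ratio 0.597/0.218: pH = 3.495 + (+0.438)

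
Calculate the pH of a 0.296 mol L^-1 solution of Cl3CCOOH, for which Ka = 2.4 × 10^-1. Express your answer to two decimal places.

Cl3CCOOH ⇌ Cl3CCOO- + H+
From the ICE table, Ka = [H+]²/(0.296 − [H+]) = 2.4 × 10^-1.
The 5% rule fails; solving [H+]² + Ka·[H+] − Ka·C₀ = 0 exactly:
[H+] = [−0.24 + √(0.24² + 0.284)]/2 = 1.72 × 10^-1 M
pH = −log(1.72 × 10^-1) = 0.76

pH = 0.76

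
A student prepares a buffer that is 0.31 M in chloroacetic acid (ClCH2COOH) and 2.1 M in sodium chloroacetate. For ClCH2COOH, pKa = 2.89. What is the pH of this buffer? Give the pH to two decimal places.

pH = 3.72

Using pH = pKa + log([base]/[acid]) with [base]/[acid] = 2.1/0.31:
pH = 2.89 + (+0.831) = 3.72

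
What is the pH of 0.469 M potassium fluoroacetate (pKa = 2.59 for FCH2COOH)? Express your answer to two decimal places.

FCH2COO- is the conjugate base of the weak acid FCH2COOH.
Ka = 10^(−2.59) = 2.57 × 10^-3
Kb = Kw/Ka = 1.0×10^-14 / 2.57 × 10^-3 = 3.89 × 10^-12
Kb = x²/(0.469 − x) = 3.89 × 10^-12
Assume x ≪ 0.469: x ≈ √(3.89 × 10^-12 × 0.469) = 1.35 × 10^-6 M
pOH = 5.87, so pH = 14.00 − pOH = 8.13

pH = 8.13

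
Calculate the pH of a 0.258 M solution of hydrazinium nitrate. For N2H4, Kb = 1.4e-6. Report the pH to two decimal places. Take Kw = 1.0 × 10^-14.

pH = 4.37

N2H5+ is the conjugate acid of the weak base N2H4.
Ka = Kw/Kb = 1.0×10^-14 / 1.4 × 10^-6 = 7.14 × 10^-9
Ka = x²/(0.258 − x) = 7.14 × 10^-9
Assume x ≪ 0.258: x ≈ √(7.14 × 10^-9 × 0.258) = 4.29 × 10^-5 M
pH = −log(4.29 × 10^-5) = 4.37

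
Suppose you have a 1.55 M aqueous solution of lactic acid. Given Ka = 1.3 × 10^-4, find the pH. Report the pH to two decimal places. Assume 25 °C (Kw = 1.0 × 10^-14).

pH = 1.85

CH3CH(OH)COOH ⇌ CH3CH(OH)COO- + H+
From the ICE table, Ka = [H+]²/(1.55 − [H+]) = 1.3 × 10^-4.
Neglecting [H+] in the denominator: [H+] = √(1.3 × 10^-4 × 1.55) = 1.42 × 10^-2 M
pH = −log[H+] = −log(1.42 × 10^-2) = 1.85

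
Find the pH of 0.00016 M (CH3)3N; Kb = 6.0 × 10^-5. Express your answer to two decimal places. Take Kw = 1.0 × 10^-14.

(CH3)3N + H2O ⇌ (CH3)3NH+ + OH-
Kb = [OH-]²/(0.00016 − [OH-]) = 6.0 × 10^-5
The 5% rule fails; solving [OH-]² + Kb·[OH-] − Kb·C₀ = 0 exactly:
[OH-] = [−6e-05 + √(6e-05² + 3.84e-08)]/2 = 7.25 × 10^-5 M
pOH = −log(7.25 × 10^-5) = 4.14; pH = 14.00 − 4.14 = 9.86

pH = 9.86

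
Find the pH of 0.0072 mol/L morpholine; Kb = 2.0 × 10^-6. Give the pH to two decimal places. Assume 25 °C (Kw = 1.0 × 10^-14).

pH = 10.08

C4H8ONH + H2O ⇌ C4H8ONH2+ + OH-
Let x = [OH-] at equilibrium. Kb = x²/(0.0072 − x).
Assume x ≪ 0.0072: x ≈ √(2.0 × 10^-6 × 0.0072) = 1.20 × 10^-4 M
Check: 1.7% ionized — well under 5%, approximation valid.
pOH = 3.92, so pH = 14.00 − pOH = 10.08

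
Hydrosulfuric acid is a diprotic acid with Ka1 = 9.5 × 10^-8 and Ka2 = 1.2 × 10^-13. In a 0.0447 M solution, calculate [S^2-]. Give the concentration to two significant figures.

First ionization gives [H+] ≈ [HS-] = 6.52 × 10^-5 M.
Second step: Ka2 = [H+][S^2-]/[HS-] ≈ [S^2-] (since [H+] ≈ [HS-]).
So [S^2-] ≈ Ka2.

1.2 × 10^-13 M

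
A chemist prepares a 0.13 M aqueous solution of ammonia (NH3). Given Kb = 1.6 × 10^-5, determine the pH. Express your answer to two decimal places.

pH = 11.16

NH3 + H2O ⇌ NH4+ + OH-
Let x = [OH-] at equilibrium. Kb = x²/(0.13 − x).
Neglecting x in the denominator: x = √(1.6 × 10^-5 × 0.13) = 1.44 × 10^-3 M
pOH = −log(1.44 × 10^-3) = 2.84; pH = 14.00 − 2.84 = 11.16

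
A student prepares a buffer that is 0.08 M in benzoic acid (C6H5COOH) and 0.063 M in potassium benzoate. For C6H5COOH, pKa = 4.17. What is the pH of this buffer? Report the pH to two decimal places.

Using pH = pKa + log([base]/[acid]) with [base]/[acid] = 0.063/0.08:
pH = 4.17 + (-0.104) = 4.07

pH = 4.07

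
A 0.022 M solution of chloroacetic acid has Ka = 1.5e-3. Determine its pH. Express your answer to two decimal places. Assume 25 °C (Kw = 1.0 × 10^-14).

ClCH2COOH ⇌ ClCH2COO- + H+
Ka = x²/(0.022 − x) = 1.5 × 10^-3
x is not negligible relative to C₀; solve x² + 0.0015·x − 3.3e-05 = 0.
x = [−0.0015 + √(0.0015² + 0.000132)]/2 = 5.04 × 10^-3 M
pH = −log(5.04 × 10^-3) = 2.30

pH = 2.30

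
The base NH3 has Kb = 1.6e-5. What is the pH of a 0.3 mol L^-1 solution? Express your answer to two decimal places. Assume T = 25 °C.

pH = 11.34

NH3 + H2O ⇌ NH4+ + OH-
Kb = [OH-]²/(0.3 − [OH-]) = 1.6 × 10^-5
Neglecting [OH-] in the denominator: [OH-] = √(1.6 × 10^-5 × 0.3) = 2.19 × 10^-3 M
Check: 0.73% ionized — well under 5%, approximation valid.
pOH = −log(2.19 × 10^-3) = 2.66; pH = 14.00 − 2.66 = 11.34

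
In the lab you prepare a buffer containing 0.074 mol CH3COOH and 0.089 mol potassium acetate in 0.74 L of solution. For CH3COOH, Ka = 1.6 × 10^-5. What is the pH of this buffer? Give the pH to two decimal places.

pH = 4.88

pKa = −log(1.6 × 10^-5) = 4.796
pH = pKa + log([A⁻]/[HA]) = 4.796 + log(0.089/0.074)
pH = 4.796 + (+0.080) = 4.88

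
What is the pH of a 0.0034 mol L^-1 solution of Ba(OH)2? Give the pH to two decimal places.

Ba(OH)2 is a strong base (each formula unit releases 2 OH-); [OH-] = 0.0068 M.
pOH = -log(0.0068) = 2.17
pH = 14.00 - 2.17 = 11.83

pH = 11.83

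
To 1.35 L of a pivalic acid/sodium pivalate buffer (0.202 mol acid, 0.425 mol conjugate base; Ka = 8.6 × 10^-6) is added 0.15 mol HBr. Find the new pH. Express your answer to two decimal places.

pH = 4.96

After neutralization: n((CH3)3CCOOH) = 0.352 mol, n((CH3)3CCOO-) = 0.275 mol.
pKa = −log(8.6 × 10^-6) = 5.066
pH = pKa + log(n_(CH3)3CCOO-/n_(CH3)3CCOOH) = 5.066 + log(0.275/0.352) = 5.066 + (-0.107)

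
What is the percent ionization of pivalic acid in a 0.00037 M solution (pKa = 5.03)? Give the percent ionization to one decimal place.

(CH3)3CCOOH ⇌ (CH3)3CCOO- + H+; let x = [H+] at equilibrium.
Ka = 10^(−5.03) = 9.33 × 10^-6
Solve x² + 9.33e-06x − 3.45e-09 = 0 → x = 5.43 × 10^-5 M
Fraction ionized = 5.43 × 10^-5 / 0.00037 = 0.1468 → 14.7%

14.7%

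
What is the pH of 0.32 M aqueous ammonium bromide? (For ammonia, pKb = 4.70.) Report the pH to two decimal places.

NH4+ is the conjugate acid of the weak base NH3.
Kb = 10^(−4.70) = 2.00 × 10^-5
Ka = Kw/Kb = 1.0×10^-14 / 2.00 × 10^-5 = 5.00 × 10^-10
From the ICE table, Ka = x²/(0.32 − x) = 5.00 × 10^-10.
Assume x ≪ 0.32: x ≈ √(5.00 × 10^-10 × 0.32) = 1.26 × 10^-5 M
(x/C₀ = 0.004% < 5%, so the approximation holds.)
pH = −log(1.26 × 10^-5) = 4.90

pH = 4.90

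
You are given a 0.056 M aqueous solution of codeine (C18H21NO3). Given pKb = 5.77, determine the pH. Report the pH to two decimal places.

C18H21NO3 + H2O ⇌ C18H22NO3+ + OH-
Kb = 10^(−5.77) = 1.70 × 10^-6
Kb = [OH-]²/(0.056 − [OH-]) = 1.70 × 10^-6
Since Kb ≪ C₀, [OH-] ≈ √(Kb·C₀) = 3.09 × 10^-4 M.
([OH-]/C₀ = 0.55% < 5%, so the approximation holds.)
pOH = −log(3.09 × 10^-4) = 3.51; pH = 14.00 − 3.51 = 10.49

pH = 10.49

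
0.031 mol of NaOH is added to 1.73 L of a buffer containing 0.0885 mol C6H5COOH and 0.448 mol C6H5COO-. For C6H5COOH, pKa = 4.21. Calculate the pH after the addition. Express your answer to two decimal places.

pH = 5.13

OH- converts C6H5COOH to C6H5COO-: C6H5COOH → 0.0575 mol, C6H5COO- → 0.479 mol.
pH = pKa + log(n_C6H5COO-/n_C6H5COOH) = 4.21 + log(0.479/0.0575) = 4.21 + (+0.921)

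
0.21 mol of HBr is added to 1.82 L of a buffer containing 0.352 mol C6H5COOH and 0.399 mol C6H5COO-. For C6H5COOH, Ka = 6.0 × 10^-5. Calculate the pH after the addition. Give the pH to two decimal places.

Added H+ converts C6H5COO- to C6H5COOH: C6H5COOH → 0.562 mol, C6H5COO- → 0.189 mol.
pKa = −log(6.0 × 10^-5) = 4.222
pH = pKa + log(n_C6H5COO-/n_C6H5COOH) = 4.222 + log(0.189/0.562) = 4.222 + (-0.473)

pH = 3.75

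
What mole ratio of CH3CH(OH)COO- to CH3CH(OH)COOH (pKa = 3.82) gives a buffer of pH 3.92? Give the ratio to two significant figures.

ratio = 1.3

pH = pKa + log(r) ⇒ log(r) = 3.92 − 3.82 = +0.10
r = [CH3CH(OH)COO-]/[CH3CH(OH)COOH] = 10^(+0.10) = 1.26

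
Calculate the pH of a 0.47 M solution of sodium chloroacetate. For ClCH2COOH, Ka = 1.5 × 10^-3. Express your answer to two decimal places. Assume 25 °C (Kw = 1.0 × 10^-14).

ClCH2COO- is the conjugate base of the weak acid ClCH2COOH.
Kb = Kw/Ka = 1.0×10^-14 / 1.5 × 10^-3 = 6.67 × 10^-12
Let x = [OH-] at equilibrium. Kb = x²/(0.47 − x).
Neglecting x in the denominator: x = √(6.67 × 10^-12 × 0.47) = 1.77 × 10^-6 M
(x/C₀ = 0.00038% < 5%, so the approximation holds.)
pOH = 5.75, so pH = 14.00 − pOH = 8.25

pH = 8.25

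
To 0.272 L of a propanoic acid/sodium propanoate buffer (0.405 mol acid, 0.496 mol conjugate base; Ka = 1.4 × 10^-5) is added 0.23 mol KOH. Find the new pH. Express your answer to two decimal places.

pH = 5.47

After neutralization: n(CH3CH2COOH) = 0.175 mol, n(CH3CH2COO-) = 0.726 mol.
pKa = −log(1.4 × 10^-5) = 4.854
pH = pKa + log(n_CH3CH2COO-/n_CH3CH2COOH) = 4.854 + log(0.726/0.175) = 4.854 + (+0.618)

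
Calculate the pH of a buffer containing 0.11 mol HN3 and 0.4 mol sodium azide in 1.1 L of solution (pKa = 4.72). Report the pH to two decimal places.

pH = 5.28

pH = pKa + log([A⁻]/[HA]) = 4.72 + log(0.4/0.11)
pH = 4.72 + (+0.561) = 5.28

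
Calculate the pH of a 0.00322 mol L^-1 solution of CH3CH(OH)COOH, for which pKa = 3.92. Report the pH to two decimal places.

CH3CH(OH)COOH ⇌ CH3CH(OH)COO- + H+
Ka = 10^(−3.92) = 1.20 × 10^-4
Ka = x²/(0.00322 − x) = 1.20 × 10^-4
Here C₀/Ka ≈ 26.8, so the small-x approximation fails. Use the quadratic:
x = [−0.00012 + √(0.00012² + 1.55e-06)]/2 = 5.64 × 10^-4 M
pH = −log(5.64 × 10^-4) = 3.25

pH = 3.25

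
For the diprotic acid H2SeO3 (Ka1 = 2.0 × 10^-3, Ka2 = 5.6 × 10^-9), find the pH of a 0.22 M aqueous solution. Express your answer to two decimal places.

Ka1 ≫ Ka2, so treat the first dissociation as the only significant source of H+.
Ka1 = x²/(0.22 − x) = 2.0 × 10^-3
Solving the quadratic: x = (−Ka1 + √(Ka1² + 4·Ka1·C₀))/2 = 2.00 × 10^-2 M
pH = −log(2.00 × 10^-2) = 1.70

pH = 1.70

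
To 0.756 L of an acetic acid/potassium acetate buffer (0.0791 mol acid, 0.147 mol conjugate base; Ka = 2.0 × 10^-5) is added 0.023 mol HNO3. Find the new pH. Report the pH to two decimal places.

After neutralization: n(CH3COOH) = 0.102 mol, n(CH3COO-) = 0.124 mol.
pKa = −log(2.0 × 10^-5) = 4.699
pH = pKa + log([A⁻]/[HA]) = 4.699 + log(0.124/0.102) = 4.699 +0.085

pH = 4.78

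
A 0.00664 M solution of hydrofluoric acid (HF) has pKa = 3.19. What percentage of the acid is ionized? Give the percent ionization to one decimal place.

26.7%

HF ⇌ F- + H+; let x = [H+] at equilibrium.
Ka = 10^(−3.19) = 6.46 × 10^-4
Solve x² + 0.000646x − 4.29e-06 = 0 → x = 1.77 × 10^-3 M
% ionization = x/C₀ × 100% = 1.77 × 10^-3/0.00664 × 100% = 26.7%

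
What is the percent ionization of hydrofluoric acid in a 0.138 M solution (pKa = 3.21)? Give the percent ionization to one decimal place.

6.5%

HF ⇌ F- + H+; let x = [H+] at equilibrium.
Ka = 10^(−3.21) = 6.17 × 10^-4
Solve x² + 0.000617x − 8.51e-05 = 0 → x = 8.92 × 10^-3 M
% ionization = x/C₀ × 100% = 8.92 × 10^-3/0.138 × 100% = 6.5%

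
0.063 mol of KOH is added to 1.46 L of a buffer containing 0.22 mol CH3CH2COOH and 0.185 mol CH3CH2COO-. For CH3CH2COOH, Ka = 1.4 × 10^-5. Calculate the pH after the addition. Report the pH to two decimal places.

pH = 5.05

OH- converts CH3CH2COOH to CH3CH2COO-: CH3CH2COOH → 0.157 mol, CH3CH2COO- → 0.248 mol.
pKa = −log(1.4 × 10^-5) = 4.854
Henderson–Hasselbalch with mole ratio 0.248/0.157: pH = 4.854 + (+0.199)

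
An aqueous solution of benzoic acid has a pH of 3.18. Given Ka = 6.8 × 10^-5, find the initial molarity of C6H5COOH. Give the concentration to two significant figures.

C₀ = 7.1 × 10^-3 M

[H+] = 10^(-3.18) = 6.61 × 10^-4 M = x
Ka = x²/(C₀ − x) ⇒ C₀ = x + x²/Ka
C₀ = 6.61 × 10^-4 + (6.61 × 10^-4)²/(6.8 × 10^-5) = 7.09 × 10^-3 M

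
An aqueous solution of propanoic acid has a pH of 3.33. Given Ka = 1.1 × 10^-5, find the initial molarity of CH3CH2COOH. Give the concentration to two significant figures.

[H+] = 10^(-3.33) = 4.68 × 10^-4 M = x
Ka = x²/(C₀ − x) ⇒ C₀ = x + x²/Ka
C₀ = 4.68 × 10^-4 + (4.68 × 10^-4)²/(1.1 × 10^-5) = 2.04 × 10^-2 M

C₀ = 2.0 × 10^-2 M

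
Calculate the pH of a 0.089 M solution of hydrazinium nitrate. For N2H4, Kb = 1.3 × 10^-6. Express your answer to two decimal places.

N2H5+ is the conjugate acid of the weak base N2H4.
Ka = Kw/Kb = 1.0×10^-14 / 1.3 × 10^-6 = 7.69 × 10^-9
From the ICE table, Ka = [H+]²/(0.089 − [H+]) = 7.69 × 10^-9.
Since Ka ≪ C₀, [H+] ≈ √(Ka·C₀) = 2.62 × 10^-5 M.
Check: 0.029% ionized — well under 5%, approximation valid.
pH = −log[H+] = −log(2.62 × 10^-5) = 4.58

pH = 4.58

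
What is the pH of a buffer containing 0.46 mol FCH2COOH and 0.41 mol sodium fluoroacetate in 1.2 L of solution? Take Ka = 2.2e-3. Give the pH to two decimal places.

pH = 2.61

pKa = −log(2.2 × 10^-3) = 2.658
Henderson–Hasselbalch: pH = pKa + log([FCH2COO-]/[FCH2COOH]) = 2.658 + log(0.41/0.46)
pH = 2.658 + (-0.050) = 2.61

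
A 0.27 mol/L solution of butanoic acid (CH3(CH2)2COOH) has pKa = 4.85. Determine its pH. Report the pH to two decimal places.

pH = 2.71

CH3(CH2)2COOH ⇌ CH3(CH2)2COO- + H+
Ka = 10^(−4.85) = 1.41 × 10^-5
From the ICE table, Ka = x²/(0.27 − x) = 1.41 × 10^-5.
Assume x ≪ 0.27: x ≈ √(1.41 × 10^-5 × 0.27) = 1.95 × 10^-3 M
(x/C₀ = 0.72% < 5%, so the approximation holds.)
pH = −log(1.95 × 10^-3) = 2.71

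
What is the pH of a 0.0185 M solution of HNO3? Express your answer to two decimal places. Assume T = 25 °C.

HNO3 is a strong acid and dissociates completely, so [H+] = 0.0185 M.
pH = -log(0.0185) = 1.73

pH = 1.73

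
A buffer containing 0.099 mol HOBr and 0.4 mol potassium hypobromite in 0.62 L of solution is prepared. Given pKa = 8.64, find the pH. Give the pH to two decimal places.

pH = 9.25

Using pH = pKa + log([base]/[acid]) with [base]/[acid] = 0.4/0.099:
pH = 8.64 + (+0.606) = 9.25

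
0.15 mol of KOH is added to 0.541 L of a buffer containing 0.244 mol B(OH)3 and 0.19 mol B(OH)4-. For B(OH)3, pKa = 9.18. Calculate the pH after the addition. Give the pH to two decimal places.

OH- converts B(OH)3 to B(OH)4-: B(OH)3 → 0.094 mol, B(OH)4- → 0.34 mol.
pH = pKa + log([A⁻]/[HA]) = 9.18 + log(0.34/0.094) = 9.18 +0.558

pH = 9.74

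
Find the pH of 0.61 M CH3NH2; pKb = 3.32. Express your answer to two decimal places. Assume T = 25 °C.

pH = 12.23

CH3NH2 + H2O ⇌ CH3NH3+ + OH-
Kb = 10^(−3.32) = 4.79 × 10^-4
Kb = x²/(0.61 − x) = 4.79 × 10^-4
Since Kb ≪ C₀, x ≈ √(Kb·C₀) = 1.71 × 10^-2 M.
pOH = 1.77, so pH = 14.00 − pOH = 12.23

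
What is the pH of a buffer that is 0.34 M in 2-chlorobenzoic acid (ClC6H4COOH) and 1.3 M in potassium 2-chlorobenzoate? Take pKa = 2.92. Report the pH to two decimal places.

Henderson–Hasselbalch: pH = pKa + log([ClC6H4COO-]/[ClC6H4COOH]) = 2.92 + log(1.3/0.34)
pH = 2.92 + (+0.582) = 3.50

pH = 3.50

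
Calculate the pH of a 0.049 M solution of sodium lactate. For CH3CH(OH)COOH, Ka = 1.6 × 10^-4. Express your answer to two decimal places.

pH = 8.24

CH3CH(OH)COO- is the conjugate base of the weak acid CH3CH(OH)COOH.
Kb = Kw/Ka = 1.0×10^-14 / 1.6 × 10^-4 = 6.25 × 10^-11
Kb = x²/(0.049 − x) = 6.25 × 10^-11
Neglecting x in the denominator: x = √(6.25 × 10^-11 × 0.049) = 1.75 × 10^-6 M
Check: 0.0036% ionized — well under 5%, approximation valid.
pOH = 5.76, so pH = 14.00 − pOH = 8.24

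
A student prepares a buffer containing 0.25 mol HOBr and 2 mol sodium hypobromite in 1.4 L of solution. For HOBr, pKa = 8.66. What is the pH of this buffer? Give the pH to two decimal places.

pH = pKa + log([A⁻]/[HA]) = 8.66 + log(2/0.25)
pH = 8.66 + (+0.903) = 9.56

pH = 9.56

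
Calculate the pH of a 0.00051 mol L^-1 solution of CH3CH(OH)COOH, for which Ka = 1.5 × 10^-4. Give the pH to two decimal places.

CH3CH(OH)COOH ⇌ CH3CH(OH)COO- + H+
From the ICE table, Ka = [H+]²/(0.00051 − [H+]) = 1.5 × 10^-4.
Here C₀/Ka ≈ 3.4, so the small-[H+] approximation fails. Use the quadratic:
[H+] = (−Ka + √(Ka² + 4·Ka·C₀))/2 = 2.12 × 10^-4 M
pH = −log(2.12 × 10^-4) = 3.67

pH = 3.67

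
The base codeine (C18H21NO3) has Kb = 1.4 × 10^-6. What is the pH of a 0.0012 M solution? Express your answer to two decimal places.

pH = 9.61

C18H21NO3 + H2O ⇌ C18H22NO3+ + OH-
From the ICE table, Kb = [OH-]²/(0.0012 − [OH-]) = 1.4 × 10^-6.
Assume [OH-] ≪ 0.0012: [OH-] ≈ √(1.4 × 10^-6 × 0.0012) = 4.10 × 10^-5 M
pOH = 4.39, so pH = 14.00 − pOH = 9.61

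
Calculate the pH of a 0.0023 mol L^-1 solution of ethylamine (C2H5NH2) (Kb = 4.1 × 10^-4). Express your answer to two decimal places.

C2H5NH2 + H2O ⇌ C2H5NH3+ + OH-
From the ICE table, Kb = x²/(0.0023 − x) = 4.1 × 10^-4.
The 5% rule fails; solving x² + Kb·x − Kb·C₀ = 0 exactly:
x = [−0.00041 + √(0.00041² + 3.77e-06)]/2 = 7.87 × 10^-4 M
pOH = 3.10, so pH = 14.00 − pOH = 10.90

pH = 10.90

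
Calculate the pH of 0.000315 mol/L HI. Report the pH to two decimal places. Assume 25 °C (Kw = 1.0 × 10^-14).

pH = 3.50

HI is a strong acid and dissociates completely, so [H+] = 0.000315 M.
pH = -log(0.000315) = 3.50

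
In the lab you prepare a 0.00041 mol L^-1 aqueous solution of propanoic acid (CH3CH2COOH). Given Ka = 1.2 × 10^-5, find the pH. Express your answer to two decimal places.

pH = 4.19

CH3CH2COOH ⇌ CH3CH2COO- + H+
From the ICE table, Ka = [H+]²/(0.00041 − [H+]) = 1.2 × 10^-5.
Here C₀/Ka ≈ 34.2, so the small-[H+] approximation fails. Use the quadratic:
[H+] = [−1.2e-05 + √(1.2e-05² + 1.97e-08)]/2 = 6.44 × 10^-5 M
pH = −log(6.44 × 10^-5) = 4.19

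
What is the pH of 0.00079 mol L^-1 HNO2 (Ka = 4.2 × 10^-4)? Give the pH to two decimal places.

pH = 3.39

HNO2 ⇌ NO2- + H+
From the ICE table, Ka = x²/(0.00079 − x) = 4.2 × 10^-4.
x is not negligible relative to C₀; solve x² + 0.00042·x − 3.32e-07 = 0.
x = (−Ka + √(Ka² + 4·Ka·C₀))/2 = 4.03 × 10^-4 M
pH = −log(4.03 × 10^-4) = 3.39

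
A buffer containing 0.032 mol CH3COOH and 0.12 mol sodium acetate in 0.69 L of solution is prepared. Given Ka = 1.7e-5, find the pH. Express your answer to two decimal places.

pKa = −log(1.7 × 10^-5) = 4.770
pH = pKa + log([A⁻]/[HA]) = 4.770 + log(0.12/0.032)
pH = 4.770 + (+0.574) = 5.34

pH = 5.34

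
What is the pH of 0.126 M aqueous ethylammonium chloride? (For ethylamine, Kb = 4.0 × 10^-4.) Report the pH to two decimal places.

C2H5NH3+ is the conjugate acid of the weak base C2H5NH2.
Ka = Kw/Kb = 1.0×10^-14 / 4.0 × 10^-4 = 2.50 × 10^-11
Ka = x²/(0.126 − x) = 2.50 × 10^-11
Assume x ≪ 0.126: x ≈ √(2.50 × 10^-11 × 0.126) = 1.77 × 10^-6 M
Check: 0.0014% ionized — well under 5%, approximation valid.
pH = −log(1.77 × 10^-6) = 5.75

pH = 5.75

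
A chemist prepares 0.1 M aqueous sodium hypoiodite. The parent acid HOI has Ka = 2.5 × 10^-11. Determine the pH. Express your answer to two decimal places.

OI- is the conjugate base of the weak acid HOI.
Kb = Kw/Ka = 1.0×10^-14 / 2.5 × 10^-11 = 4.00 × 10^-4
Kb = x²/(0.1 − x) = 4.00 × 10^-4
The 5% rule fails; solving x² + Kb·x − Kb·C₀ = 0 exactly:
x = (−Kb + √(Kb² + 4·Kb·C₀))/2 = 6.13 × 10^-3 M
pOH = 2.21, so pH = 14.00 − pOH = 11.79

pH = 11.79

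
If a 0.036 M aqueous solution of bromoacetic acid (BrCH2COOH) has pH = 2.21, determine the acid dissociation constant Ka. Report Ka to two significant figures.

Ka = 1.3 × 10^-3

[H+] = 10^(-2.21) = 6.17 × 10^-3 M
At equilibrium [HA] = 0.036 − 6.17 × 10^-3 = 2.98 × 10^-2 M
Ka = [H+][A-]/[HA] = (6.17 × 10^-3)² / 2.98 × 10^-2 = 1.3 × 10^-3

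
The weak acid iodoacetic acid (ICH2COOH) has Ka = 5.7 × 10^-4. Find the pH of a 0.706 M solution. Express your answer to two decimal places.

ICH2COOH ⇌ ICH2COO- + H+
From the ICE table, Ka = x²/(0.706 − x) = 5.7 × 10^-4.
Assume x ≪ 0.706: x ≈ √(5.7 × 10^-4 × 0.706) = 2.01 × 10^-2 M
pH = −log(2.01 × 10^-2) = 1.70

pH = 1.70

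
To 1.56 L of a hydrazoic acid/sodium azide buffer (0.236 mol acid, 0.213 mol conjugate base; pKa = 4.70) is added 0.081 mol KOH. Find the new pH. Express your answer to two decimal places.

OH- converts HN3 to N3-: HN3 → 0.155 mol, N3- → 0.294 mol.
Henderson–Hasselbalch with mole ratio 0.294/0.155: pH = 4.70 + (+0.278)

pH = 4.98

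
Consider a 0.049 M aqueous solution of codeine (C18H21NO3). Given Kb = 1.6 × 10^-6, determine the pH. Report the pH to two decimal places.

C18H21NO3 + H2O ⇌ C18H22NO3+ + OH-
Kb = [OH-]²/(0.049 − [OH-]) = 1.6 × 10^-6
Assume [OH-] ≪ 0.049: [OH-] ≈ √(1.6 × 10^-6 × 0.049) = 2.80 × 10^-4 M
Check: 0.57% ionized — well under 5%, approximation valid.
pOH = −log(2.80 × 10^-4) = 3.55; pH = 14.00 − 3.55 = 10.45

pH = 10.45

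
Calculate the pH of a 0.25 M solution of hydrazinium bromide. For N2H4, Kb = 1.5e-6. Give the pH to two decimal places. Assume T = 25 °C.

pH = 4.39

N2H5+ is the conjugate acid of the weak base N2H4.
Ka = Kw/Kb = 1.0×10^-14 / 1.5 × 10^-6 = 6.67 × 10^-9
Ka = x²/(0.25 − x) = 6.67 × 10^-9
Neglecting x in the denominator: x = √(6.67 × 10^-9 × 0.25) = 4.08 × 10^-5 M
(x/C₀ = 0.016% < 5%, so the approximation holds.)
pH = −log[H+] = −log(4.08 × 10^-5) = 4.39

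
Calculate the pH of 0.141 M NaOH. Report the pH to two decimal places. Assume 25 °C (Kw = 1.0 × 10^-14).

NaOH is a strong base; [OH-] = 0.141 M.
pOH = -log(0.141) = 0.85
pH = 14.00 - 0.85 = 13.15

pH = 13.15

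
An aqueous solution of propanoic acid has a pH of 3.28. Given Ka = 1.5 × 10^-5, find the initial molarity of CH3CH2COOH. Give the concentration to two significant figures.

[H+] = 10^(-3.28) = 5.25 × 10^-4 M = x
Ka = x²/(C₀ − x) ⇒ C₀ = x + x²/Ka
C₀ = 5.25 × 10^-4 + (5.25 × 10^-4)²/(1.5 × 10^-5) = 1.89 × 10^-2 M

C₀ = 1.9 × 10^-2 M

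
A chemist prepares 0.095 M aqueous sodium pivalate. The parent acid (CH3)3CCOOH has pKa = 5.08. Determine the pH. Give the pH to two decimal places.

pH = 9.03

(CH3)3CCOO- is the conjugate base of the weak acid (CH3)3CCOOH.
Ka = 10^(−5.08) = 8.32 × 10^-6
Kb = Kw/Ka = 1.0×10^-14 / 8.32 × 10^-6 = 1.20 × 10^-9
Kb = [OH-]²/(0.095 − [OH-]) = 1.20 × 10^-9
Assume [OH-] ≪ 0.095: [OH-] ≈ √(1.20 × 10^-9 × 0.095) = 1.07 × 10^-5 M
([OH-]/C₀ = 0.011% < 5%, so the approximation holds.)
pOH = 4.97, so pH = 14.00 − pOH = 9.03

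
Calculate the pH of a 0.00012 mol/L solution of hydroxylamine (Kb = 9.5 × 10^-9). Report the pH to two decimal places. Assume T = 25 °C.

pH = 8.03

NH2OH + H2O ⇌ NH3OH+ + OH-
Kb = [OH-]²/(0.00012 − [OH-]) = 9.5 × 10^-9
Assume [OH-] ≪ 0.00012: [OH-] ≈ √(9.5 × 10^-9 × 0.00012) = 1.07 × 10^-6 M
([OH-]/C₀ = 0.89% < 5%, so the approximation holds.)
pOH = −log(1.07 × 10^-6) = 5.97; pH = 14.00 − 5.97 = 8.03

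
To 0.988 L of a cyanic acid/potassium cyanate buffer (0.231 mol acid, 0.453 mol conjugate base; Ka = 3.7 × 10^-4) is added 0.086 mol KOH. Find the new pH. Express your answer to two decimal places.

OH- converts HOCN to OCN-: HOCN → 0.145 mol, OCN- → 0.539 mol.
pKa = −log(3.7 × 10^-4) = 3.432
Henderson–Hasselbalch with mole ratio 0.539/0.145: pH = 3.432 + (+0.570)

pH = 4.00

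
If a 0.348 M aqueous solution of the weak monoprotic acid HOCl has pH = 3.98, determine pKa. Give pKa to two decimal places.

pKa = 7.50

[H+] = 10^(-3.98) = 1.05 × 10^-4 M
At equilibrium [HA] = 0.348 − 1.05 × 10^-4 = 3.48 × 10^-1 M
Ka = [H+][A-]/[HA] = (1.05 × 10^-4)² / 3.48 × 10^-1 = 3.17 × 10^-8
pKa = -log(3.17 × 10^-8) = 7.50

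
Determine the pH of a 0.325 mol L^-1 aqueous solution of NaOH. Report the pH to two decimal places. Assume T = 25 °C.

pH = 13.51

NaOH is a strong base; [OH-] = 0.325 M.
pOH = -log(0.325) = 0.49
pH = 14.00 - 0.49 = 13.51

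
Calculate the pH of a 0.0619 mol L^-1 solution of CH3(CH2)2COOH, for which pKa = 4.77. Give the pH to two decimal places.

pH = 2.99

CH3(CH2)2COOH ⇌ CH3(CH2)2COO- + H+
Ka = 10^(−4.77) = 1.70 × 10^-5
Ka = x²/(0.0619 − x) = 1.70 × 10^-5
Since Ka ≪ C₀, x ≈ √(Ka·C₀) = 1.03 × 10^-3 M.
(x/C₀ = 1.7% < 5%, so the approximation holds.)
pH = −log(1.03 × 10^-3) = 2.99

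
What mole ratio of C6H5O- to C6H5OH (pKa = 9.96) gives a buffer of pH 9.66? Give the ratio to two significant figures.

ratio = 0.50

pH = pKa + log(r) ⇒ log(r) = 9.66 − 9.96 = -0.30
r = [C6H5O-]/[C6H5OH] = 10^(-0.30) = 0.501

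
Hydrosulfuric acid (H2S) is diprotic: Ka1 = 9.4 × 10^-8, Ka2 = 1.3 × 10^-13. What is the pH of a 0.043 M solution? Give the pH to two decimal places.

Ka1 ≫ Ka2, so treat the first dissociation as the only significant source of H+.
Ka1 = x²/(0.043 − x) = 9.4 × 10^-8
x ≈ √(9.4 × 10^-8 × 0.043) = 6.36 × 10^-5 M
pH = −log(6.36 × 10^-5) = 4.20

pH = 4.20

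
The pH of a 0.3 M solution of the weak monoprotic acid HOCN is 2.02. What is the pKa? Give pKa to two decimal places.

pKa = 3.50

[H+] = 10^(-2.02) = 9.55 × 10^-3 M
At equilibrium [HA] = 0.3 − 9.55 × 10^-3 = 2.90 × 10^-1 M
Ka = [H+][A-]/[HA] = (9.55 × 10^-3)² / 2.90 × 10^-1 = 3.14 × 10^-4
pKa = -log(3.14 × 10^-4) = 3.50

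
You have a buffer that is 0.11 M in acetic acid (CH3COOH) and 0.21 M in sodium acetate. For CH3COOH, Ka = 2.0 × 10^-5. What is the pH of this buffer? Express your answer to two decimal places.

pKa = −log(2.0 × 10^-5) = 4.699
pH = pKa + log([A⁻]/[HA]) = 4.699 + log(0.21/0.11)
pH = 4.699 + (+0.281) = 4.98

pH = 4.98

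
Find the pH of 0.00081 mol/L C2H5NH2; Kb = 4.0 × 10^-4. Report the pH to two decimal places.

pH = 10.61

C2H5NH2 + H2O ⇌ C2H5NH3+ + OH-
Kb = [OH-]²/(0.00081 − [OH-]) = 4.0 × 10^-4
The 5% rule fails; solving [OH-]² + Kb·[OH-] − Kb·C₀ = 0 exactly:
[OH-] = [−0.0004 + √(0.0004² + 1.3e-06)]/2 = 4.03 × 10^-4 M
pOH = −log(4.03 × 10^-4) = 3.39; pH = 14.00 − 3.39 = 10.61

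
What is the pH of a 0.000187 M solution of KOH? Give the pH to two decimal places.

KOH is a strong base; [OH-] = 0.000187 M.
pOH = -log(0.000187) = 3.73
pH = 14.00 - 3.73 = 10.27

pH = 10.27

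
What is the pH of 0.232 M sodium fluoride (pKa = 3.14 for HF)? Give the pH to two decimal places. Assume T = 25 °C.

F- is the conjugate base of the weak acid HF.
Ka = 10^(−3.14) = 7.24 × 10^-4
Kb = Kw/Ka = 1.0×10^-14 / 7.24 × 10^-4 = 1.38 × 10^-11
Kb = x²/(0.232 − x) = 1.38 × 10^-11
Neglecting x in the denominator: x = √(1.38 × 10^-11 × 0.232) = 1.79 × 10^-6 M
Check: 0.00077% ionized — well under 5%, approximation valid.
pOH = −log(1.79 × 10^-6) = 5.75; pH = 14.00 − 5.75 = 8.25

pH = 8.25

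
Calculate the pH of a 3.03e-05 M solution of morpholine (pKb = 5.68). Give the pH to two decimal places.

C4H8ONH + H2O ⇌ C4H8ONH2+ + OH-
Kb = 10^(−5.68) = 2.09 × 10^-6
Kb = [OH-]²/(3.03e-05 − [OH-]) = 2.09 × 10^-6
The 5% rule fails; solving [OH-]² + Kb·[OH-] − Kb·C₀ = 0 exactly:
[OH-] = [−2.09e-06 + √(2.09e-06² + 2.53e-10)]/2 = 6.98 × 10^-6 M
pOH = −log(6.98 × 10^-6) = 5.16; pH = 14.00 − 5.16 = 8.84

pH = 8.84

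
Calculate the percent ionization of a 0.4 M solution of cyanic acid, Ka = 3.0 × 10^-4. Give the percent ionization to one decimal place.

HOCN ⇌ OCN- + H+; let x = [H+] at equilibrium.
x ≈ √(Ka·C₀) = √(3.0 × 10^-4 × 0.4) = 1.10 × 10^-2 M
% ionization = x/C₀ × 100% = 1.10 × 10^-2/0.4 × 100% = 2.7%

2.7%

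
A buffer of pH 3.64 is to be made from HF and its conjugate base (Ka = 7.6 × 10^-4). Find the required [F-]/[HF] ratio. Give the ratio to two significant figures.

ratio = 3.3

pKa = -log(7.6 × 10^-4) = 3.119
pH = pKa + log(r) ⇒ log(r) = 3.64 − 3.119 = +0.521
r = [F-]/[HF] = 10^(+0.521) = 3.32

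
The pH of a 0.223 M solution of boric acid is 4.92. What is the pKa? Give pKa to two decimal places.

pKa = 9.19

[H+] = 10^(-4.92) = 1.20 × 10^-5 M
At equilibrium [HA] = 0.223 − 1.20 × 10^-5 = 2.23 × 10^-1 M
Ka = [H+][A-]/[HA] = (1.20 × 10^-5)² / 2.23 × 10^-1 = 6.46 × 10^-10
pKa = -log(6.46 × 10^-10) = 9.19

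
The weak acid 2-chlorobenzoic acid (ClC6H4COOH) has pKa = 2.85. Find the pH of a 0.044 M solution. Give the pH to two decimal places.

ClC6H4COOH ⇌ ClC6H4COO- + H+
Ka = 10^(−2.85) = 1.41 × 10^-3
From the ICE table, Ka = x²/(0.044 − x) = 1.41 × 10^-3.
x is not negligible relative to C₀; solve x² + 0.00141·x − 6.2e-05 = 0.
x = [−0.00141 + √(0.00141² + 0.000248)]/2 = 7.20 × 10^-3 M
pH = −log(7.20 × 10^-3) = 2.14

pH = 2.14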